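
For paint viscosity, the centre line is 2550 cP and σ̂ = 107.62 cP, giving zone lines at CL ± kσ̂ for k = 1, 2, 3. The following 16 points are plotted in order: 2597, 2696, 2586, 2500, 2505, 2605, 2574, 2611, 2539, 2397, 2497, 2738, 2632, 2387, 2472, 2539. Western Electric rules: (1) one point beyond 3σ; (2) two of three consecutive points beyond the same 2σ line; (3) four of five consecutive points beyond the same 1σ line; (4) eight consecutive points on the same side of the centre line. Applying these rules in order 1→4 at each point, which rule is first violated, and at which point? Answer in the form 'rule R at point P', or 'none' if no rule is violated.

none

Zone of each point (C = within 1σ̂, B = 1σ̂–2σ̂, A = 2σ̂–3σ̂, * = beyond 3σ̂; sign = side of CL): 1:+C, 2:+B, 3:+C, 4:-C, 5:-C, 6:+C, 7:+C, 8:+C, 9:-C, 10:-B, 11:-C, 12:+B, 13:+C, 14:-B, 15:-C, 16:-C
No rule fires across all 16 points.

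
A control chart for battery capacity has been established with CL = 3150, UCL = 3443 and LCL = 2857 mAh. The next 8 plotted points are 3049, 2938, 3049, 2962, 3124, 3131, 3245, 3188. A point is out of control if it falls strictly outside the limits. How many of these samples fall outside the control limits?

All 8 points lie within [2857, 3443].

0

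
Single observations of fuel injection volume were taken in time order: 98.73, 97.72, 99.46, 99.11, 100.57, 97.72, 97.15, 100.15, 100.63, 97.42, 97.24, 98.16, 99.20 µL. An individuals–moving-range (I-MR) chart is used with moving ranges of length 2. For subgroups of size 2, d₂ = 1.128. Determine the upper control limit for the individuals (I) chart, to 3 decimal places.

102.438

X̄ = (98.73 + 97.72 + 99.46 + 99.11 + 100.57 + 97.72 + 97.15 + 100.15 + 100.63 + 97.42 + 97.24 + 98.16 + 99.20) / 13 = 98.7123
Moving ranges: 1.01, 1.74, 0.35, 1.46, 2.85, 0.57, 3.00, 0.48, 3.21, 0.18, 0.92, 1.04; M̄R̄ = 16.8100 / 12 = 1.4008
UCL = X̄ + 3·M̄R̄/d₂ = 98.7123 + 3 × 1.4008 / 1.128 = 102.4379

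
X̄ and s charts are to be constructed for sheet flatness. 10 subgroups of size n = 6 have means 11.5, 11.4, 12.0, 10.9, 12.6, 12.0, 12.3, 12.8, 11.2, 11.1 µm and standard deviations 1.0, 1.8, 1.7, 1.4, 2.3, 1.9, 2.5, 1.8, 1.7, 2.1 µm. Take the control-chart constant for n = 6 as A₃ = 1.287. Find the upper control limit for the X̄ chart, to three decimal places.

X̄̄ = (11.5 + 11.4 + 12.0 + 10.9 + 12.6 + 12.0 + 12.3 + 12.8 + 11.2 + 11.1) / 10 = 11.7800
s̄ = (1.0 + 1.8 + 1.7 + 1.4 + 2.3 + 1.9 + 2.5 + 1.8 + 1.7 + 2.1) / 10 = 1.8200
UCL = X̄̄ + A₃·s̄ = 11.7800 + 1.287 × 1.8200 = 14.1223

14.122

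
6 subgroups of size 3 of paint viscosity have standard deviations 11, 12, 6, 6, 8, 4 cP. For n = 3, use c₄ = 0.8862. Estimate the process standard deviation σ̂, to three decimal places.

s̄ = (11 + 12 + 6 + 6 + 8 + 4) / 6 = 7.8333
σ̂ = s̄ / c₄ = 7.8333 / 0.8862 = 8.8392

8.839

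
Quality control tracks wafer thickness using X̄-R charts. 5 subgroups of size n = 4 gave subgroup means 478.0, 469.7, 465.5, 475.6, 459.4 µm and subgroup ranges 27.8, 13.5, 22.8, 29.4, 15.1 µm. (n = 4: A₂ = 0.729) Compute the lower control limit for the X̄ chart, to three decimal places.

X̄̄ = (478.0 + 469.7 + 465.5 + 475.6 + 459.4) / 5 = 2348.2000 / 5 = 469.6400
R̄ = (27.8 + 13.5 + 22.8 + 29.4 + 15.1) / 5 = 108.6000 / 5 = 21.7200
LCL = X̄̄ − A₂·R̄ = 469.6400 − 0.729 × 21.7200 = 453.8061

453.806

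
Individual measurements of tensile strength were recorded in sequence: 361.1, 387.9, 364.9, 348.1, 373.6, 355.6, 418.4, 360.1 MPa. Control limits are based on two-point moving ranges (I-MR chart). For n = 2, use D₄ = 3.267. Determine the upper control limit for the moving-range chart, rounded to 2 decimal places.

Moving ranges: 26.8, 23.0, 16.8, 25.5, 18.0, 62.8, 58.3; M̄R̄ = 231.2000 / 7 = 33.0286
UCL_MR = D₄·M̄R̄ = 3.267 × 33.0286 = 107.9043

107.90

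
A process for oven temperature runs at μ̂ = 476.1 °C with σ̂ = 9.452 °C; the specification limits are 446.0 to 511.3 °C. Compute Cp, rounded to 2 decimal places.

Cp = (USL − LSL) / (6σ̂) = (511.3 − 446.0) / (6 × 9.452) = 65.3000 / 56.7120 = 1.1514

1.15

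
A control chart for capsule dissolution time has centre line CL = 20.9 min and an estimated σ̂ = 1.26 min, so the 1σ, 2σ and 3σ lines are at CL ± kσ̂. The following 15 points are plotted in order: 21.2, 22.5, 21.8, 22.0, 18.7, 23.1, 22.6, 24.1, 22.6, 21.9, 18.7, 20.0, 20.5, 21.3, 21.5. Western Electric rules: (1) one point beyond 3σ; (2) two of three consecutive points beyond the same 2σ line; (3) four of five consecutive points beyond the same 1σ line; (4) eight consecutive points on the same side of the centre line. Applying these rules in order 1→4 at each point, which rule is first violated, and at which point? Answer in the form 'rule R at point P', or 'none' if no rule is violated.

rule 3 at point 9

Zone of each point (C = within 1σ̂, B = 1σ̂–2σ̂, A = 2σ̂–3σ̂, * = beyond 3σ̂; sign = side of CL): 1:+C, 2:+B, 3:+C, 4:+C, 5:-B, 6:+B, 7:+B, 8:+A, 9:+B, 10:+C, 11:-B, 12:-C, 13:-C, 14:+C, 15:+C
Rule 3 (four of five consecutive points beyond the same 1σ limit) is satisfied at point 9.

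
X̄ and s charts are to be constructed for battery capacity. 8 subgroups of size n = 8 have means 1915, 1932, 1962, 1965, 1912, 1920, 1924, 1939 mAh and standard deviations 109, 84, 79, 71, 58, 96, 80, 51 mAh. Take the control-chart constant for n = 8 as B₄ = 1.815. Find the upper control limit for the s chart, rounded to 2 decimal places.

s̄ = (109 + 84 + 79 + 71 + 58 + 96 + 80 + 51) / 8 = 78.5000
UCL_s = B₄·s̄ = 1.815 × 78.5000 = 142.4775

142.48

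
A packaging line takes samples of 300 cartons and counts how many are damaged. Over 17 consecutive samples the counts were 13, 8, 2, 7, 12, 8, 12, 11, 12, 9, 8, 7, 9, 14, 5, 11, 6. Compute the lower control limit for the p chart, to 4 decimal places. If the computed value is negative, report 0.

0.0006

p̄ = Σdᵢ / (k·n) = 154 / (17 × 300) = 0.03020
LCL = p̄ − 3·√(p̄(1−p̄)/n) = 0.03020 − 3 × 0.00988 = 0.00056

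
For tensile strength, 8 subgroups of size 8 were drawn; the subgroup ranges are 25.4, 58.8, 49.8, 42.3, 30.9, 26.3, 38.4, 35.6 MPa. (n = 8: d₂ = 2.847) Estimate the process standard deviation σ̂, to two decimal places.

13.50

R̄ = (25.4 + 58.8 + 49.8 + 42.3 + 30.9 + 26.3 + 38.4 + 35.6) / 8 = 38.4375
σ̂ = R̄ / d₂ = 38.4375 / 2.847 = 13.5011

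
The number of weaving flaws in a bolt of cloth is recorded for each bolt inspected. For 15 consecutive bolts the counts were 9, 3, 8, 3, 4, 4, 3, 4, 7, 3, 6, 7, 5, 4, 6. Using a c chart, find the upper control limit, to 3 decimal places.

11.819

c̄ = (9 + 3 + 8 + 3 + 4 + 4 + 3 + 4 + 7 + 3 + 6 + 7 + 5 + 4 + 6) / 15 = 76 / 15 = 5.0667
UCL = c̄ + 3√c̄ = 5.0667 + 3 × √5.0667 = 5.0667 + 3 × 2.2509 = 11.8194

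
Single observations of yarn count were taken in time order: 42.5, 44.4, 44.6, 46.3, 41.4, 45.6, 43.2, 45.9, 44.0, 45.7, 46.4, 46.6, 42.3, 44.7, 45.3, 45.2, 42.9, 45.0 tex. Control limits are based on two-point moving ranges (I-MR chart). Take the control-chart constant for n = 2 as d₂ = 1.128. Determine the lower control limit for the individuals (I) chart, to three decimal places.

39.189

X̄ = (42.5 + 44.4 + 44.6 + 46.3 + 41.4 + 45.6 + 43.2 + 45.9 + 44.0 + 45.7 + 46.4 + 46.6 + 42.3 + 44.7 + 45.3 + 45.2 + 42.9 + 45.0) / 18 = 44.5556
Moving ranges: 1.9, 0.2, 1.7, 4.9, 4.2, 2.4, 2.7, 1.9, 1.7, 0.7, 0.2, 4.3, 2.4, 0.6, 0.1, 2.3, 2.1; M̄R̄ = 34.3000 / 17 = 2.0176
LCL = X̄ − 3·M̄R̄/d₂ = 44.5556 − 3 × 2.0176 / 1.128 = 39.1895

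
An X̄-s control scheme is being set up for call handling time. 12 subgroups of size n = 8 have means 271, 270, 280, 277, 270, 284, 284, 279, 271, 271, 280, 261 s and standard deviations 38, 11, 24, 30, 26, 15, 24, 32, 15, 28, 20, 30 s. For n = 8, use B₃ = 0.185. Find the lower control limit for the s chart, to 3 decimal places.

s̄ = (38 + 11 + 24 + 30 + 26 + 15 + 24 + 32 + 15 + 28 + 20 + 30) / 12 = 24.4167
LCL_s = B₃·s̄ = 0.185 × 24.4167 = 4.5171

4.517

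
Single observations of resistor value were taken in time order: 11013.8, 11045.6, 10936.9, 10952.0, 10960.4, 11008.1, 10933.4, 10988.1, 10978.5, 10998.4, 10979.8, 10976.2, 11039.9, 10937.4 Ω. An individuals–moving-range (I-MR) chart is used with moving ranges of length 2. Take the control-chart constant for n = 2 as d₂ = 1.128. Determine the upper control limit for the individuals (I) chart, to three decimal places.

X̄ = (11013.8 + 11045.6 + 10936.9 + 10952.0 + 10960.4 + 11008.1 + 10933.4 + 10988.1 + 10978.5 + 10998.4 + 10979.8 + 10976.2 + 11039.9 + 10937.4) / 14 = 10982.0357
Moving ranges: 31.8, 108.7, 15.1, 8.4, 47.7, 74.7, 54.7, 9.6, 19.9, 18.6, 3.6, 63.7, 102.5; M̄R̄ = 559.0000 / 13 = 43.0000
UCL = X̄ + 3·M̄R̄/d₂ = 10982.0357 + 3 × 43.0000 / 1.128 = 11096.3974

11096.397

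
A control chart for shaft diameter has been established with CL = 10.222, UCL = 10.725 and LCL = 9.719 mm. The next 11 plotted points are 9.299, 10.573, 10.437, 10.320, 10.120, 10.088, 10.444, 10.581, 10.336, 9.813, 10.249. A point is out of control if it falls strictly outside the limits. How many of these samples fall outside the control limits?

Compare each point to [9.719, 10.725]: sample 1 = 9.299 < LCL.

1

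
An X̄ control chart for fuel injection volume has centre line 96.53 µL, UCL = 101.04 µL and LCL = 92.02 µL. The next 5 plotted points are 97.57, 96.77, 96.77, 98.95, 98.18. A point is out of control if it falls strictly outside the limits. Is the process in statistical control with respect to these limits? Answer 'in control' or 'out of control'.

in control

All 5 points lie within [92.02, 101.04].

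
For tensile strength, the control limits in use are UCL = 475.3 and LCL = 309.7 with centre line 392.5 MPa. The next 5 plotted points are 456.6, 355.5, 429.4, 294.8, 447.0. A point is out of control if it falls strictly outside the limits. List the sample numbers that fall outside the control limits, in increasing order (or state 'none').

Compare each point to [309.7, 475.3]: sample 4 = 294.8 < LCL.

4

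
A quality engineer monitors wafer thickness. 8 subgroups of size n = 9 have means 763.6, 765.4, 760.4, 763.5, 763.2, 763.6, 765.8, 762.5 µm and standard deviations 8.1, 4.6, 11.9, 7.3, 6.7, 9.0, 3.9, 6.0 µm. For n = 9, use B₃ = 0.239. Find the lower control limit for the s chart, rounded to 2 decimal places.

s̄ = (8.1 + 4.6 + 11.9 + 7.3 + 6.7 + 9.0 + 3.9 + 6.0) / 8 = 7.1875
LCL_s = B₃·s̄ = 0.239 × 7.1875 = 1.7178

1.72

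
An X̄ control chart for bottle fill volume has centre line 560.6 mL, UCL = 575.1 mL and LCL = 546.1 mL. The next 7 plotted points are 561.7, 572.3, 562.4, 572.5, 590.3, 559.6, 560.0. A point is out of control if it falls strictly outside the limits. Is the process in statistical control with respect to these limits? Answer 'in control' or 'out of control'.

Compare each point to [546.1, 575.1]: sample 5 = 590.3 > UCL.

out of control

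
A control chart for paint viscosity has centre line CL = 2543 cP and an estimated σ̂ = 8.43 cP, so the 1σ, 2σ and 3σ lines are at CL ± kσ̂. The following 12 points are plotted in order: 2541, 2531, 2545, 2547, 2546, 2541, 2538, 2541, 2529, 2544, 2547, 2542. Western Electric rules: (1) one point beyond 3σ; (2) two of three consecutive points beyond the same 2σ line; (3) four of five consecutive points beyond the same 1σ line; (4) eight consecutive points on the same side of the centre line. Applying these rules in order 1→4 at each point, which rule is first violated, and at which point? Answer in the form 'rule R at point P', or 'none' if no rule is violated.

none

Zone of each point (C = within 1σ̂, B = 1σ̂–2σ̂, A = 2σ̂–3σ̂, * = beyond 3σ̂; sign = side of CL): 1:-C, 2:-B, 3:+C, 4:+C, 5:+C, 6:-C, 7:-C, 8:-C, 9:-B, 10:+C, 11:+C, 12:-C
No rule fires across all 12 points.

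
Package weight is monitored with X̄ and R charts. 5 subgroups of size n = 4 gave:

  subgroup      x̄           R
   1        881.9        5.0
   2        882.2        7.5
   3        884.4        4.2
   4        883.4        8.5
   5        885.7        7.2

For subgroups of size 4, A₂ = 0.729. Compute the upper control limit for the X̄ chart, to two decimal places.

X̄̄ = (881.9 + 882.2 + 884.4 + 883.4 + 885.7) / 5 = 4417.6000 / 5 = 883.5200
R̄ = (5.0 + 7.5 + 4.2 + 8.5 + 7.2) / 5 = 32.4000 / 5 = 6.4800
UCL = X̄̄ + A₂·R̄ = 883.5200 + 0.729 × 6.4800 = 888.2439

888.24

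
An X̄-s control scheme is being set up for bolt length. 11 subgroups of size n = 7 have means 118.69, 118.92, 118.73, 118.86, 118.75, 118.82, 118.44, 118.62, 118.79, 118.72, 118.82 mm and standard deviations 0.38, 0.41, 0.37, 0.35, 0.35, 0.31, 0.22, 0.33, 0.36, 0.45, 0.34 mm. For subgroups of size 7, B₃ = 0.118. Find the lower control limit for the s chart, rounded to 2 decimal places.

0.04

s̄ = (0.38 + 0.41 + 0.37 + 0.35 + 0.35 + 0.31 + 0.22 + 0.33 + 0.36 + 0.45 + 0.34) / 11 = 0.3518
LCL_s = B₃·s̄ = 0.118 × 0.3518 = 0.0415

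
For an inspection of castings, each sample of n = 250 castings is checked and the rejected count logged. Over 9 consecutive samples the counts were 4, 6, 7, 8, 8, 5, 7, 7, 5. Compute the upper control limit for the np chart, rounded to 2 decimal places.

p̄ = Σdᵢ / (k·n) = 57 / (9 × 250) = 0.02533
UCL = np̄ + 3·√(np̄(1−p̄)) = 6.3333 + 3 × √(6.3333×0.97467) = 6.3333 + 3 × 2.4845 = 13.7869

13.79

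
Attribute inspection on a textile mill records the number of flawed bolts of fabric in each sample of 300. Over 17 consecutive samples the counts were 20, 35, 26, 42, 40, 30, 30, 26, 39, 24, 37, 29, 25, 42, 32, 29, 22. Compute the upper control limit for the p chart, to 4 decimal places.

0.1563

p̄ = Σdᵢ / (k·n) = 528 / (17 × 300) = 0.10353
UCL = p̄ + 3·√(p̄(1−p̄)/n) = 0.10353 + 3 × √(0.10353×0.89647/300) = 0.10353 + 3 × 0.01759 = 0.15630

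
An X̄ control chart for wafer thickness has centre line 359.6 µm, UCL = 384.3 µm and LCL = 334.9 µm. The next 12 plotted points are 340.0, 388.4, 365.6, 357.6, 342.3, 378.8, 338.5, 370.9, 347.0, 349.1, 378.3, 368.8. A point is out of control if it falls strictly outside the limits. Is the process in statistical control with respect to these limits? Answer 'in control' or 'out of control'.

Compare each point to [334.9, 384.3]: sample 2 = 388.4 > UCL.

out of control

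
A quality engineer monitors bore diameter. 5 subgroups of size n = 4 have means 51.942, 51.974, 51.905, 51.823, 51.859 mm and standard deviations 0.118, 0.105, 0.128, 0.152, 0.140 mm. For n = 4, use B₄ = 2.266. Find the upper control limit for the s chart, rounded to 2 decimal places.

s̄ = (0.118 + 0.105 + 0.128 + 0.152 + 0.140) / 5 = 0.1286
UCL_s = B₄·s̄ = 2.266 × 0.1286 = 0.2914

0.29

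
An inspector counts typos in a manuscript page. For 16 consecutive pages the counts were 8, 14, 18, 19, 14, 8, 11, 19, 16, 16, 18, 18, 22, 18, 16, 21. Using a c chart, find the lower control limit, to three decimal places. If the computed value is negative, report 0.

c̄ = (8 + 14 + 18 + 19 + 14 + 8 + 11 + 19 + 16 + 16 + 18 + 18 + 22 + 18 + 16 + 21) / 16 = 256 / 16 = 16.0000
LCL = c̄ − 3√c̄ = 16.0000 − 3 × 4.0000 = 4.0000

4.000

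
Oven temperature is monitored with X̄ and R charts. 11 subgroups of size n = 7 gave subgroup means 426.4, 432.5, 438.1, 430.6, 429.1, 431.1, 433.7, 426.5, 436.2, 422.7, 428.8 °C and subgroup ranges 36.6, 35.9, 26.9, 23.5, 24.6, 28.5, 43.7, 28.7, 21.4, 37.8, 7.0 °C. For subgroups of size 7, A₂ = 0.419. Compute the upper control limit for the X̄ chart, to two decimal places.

442.50

X̄̄ = (426.4 + 432.5 + 438.1 + 430.6 + 429.1 + 431.1 + 433.7 + 426.5 + 436.2 + 422.7 + 428.8) / 11 = 4735.7000 / 11 = 430.5182
R̄ = (36.6 + 35.9 + 26.9 + 23.5 + 24.6 + 28.5 + 43.7 + 28.7 + 21.4 + 37.8 + 7.0) / 11 = 314.6000 / 11 = 28.6000
UCL = X̄̄ + A₂·R̄ = 430.5182 + 0.419 × 28.6000 = 442.5016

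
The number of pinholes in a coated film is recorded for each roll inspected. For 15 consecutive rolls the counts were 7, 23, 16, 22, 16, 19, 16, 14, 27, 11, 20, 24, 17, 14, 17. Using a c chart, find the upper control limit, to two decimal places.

c̄ = (7 + 23 + 16 + 22 + 16 + 19 + 16 + 14 + 27 + 11 + 20 + 24 + 17 + 14 + 17) / 15 = 263 / 15 = 17.5333
UCL = c̄ + 3√c̄ = 17.5333 + 3 × √17.5333 = 17.5333 + 3 × 4.1873 = 30.0952

30.10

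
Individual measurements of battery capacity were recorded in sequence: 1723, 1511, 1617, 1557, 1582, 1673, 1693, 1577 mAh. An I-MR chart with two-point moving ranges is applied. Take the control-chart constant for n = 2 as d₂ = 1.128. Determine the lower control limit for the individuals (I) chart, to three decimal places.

1377.263

X̄ = (1723 + 1511 + 1617 + 1557 + 1582 + 1673 + 1693 + 1577) / 8 = 1616.6250
Moving ranges: 212, 106, 60, 25, 91, 20, 116; M̄R̄ = 630.0000 / 7 = 90.0000
LCL = X̄ − 3·M̄R̄/d₂ = 1616.6250 − 3 × 90.0000 / 1.128 = 1377.2633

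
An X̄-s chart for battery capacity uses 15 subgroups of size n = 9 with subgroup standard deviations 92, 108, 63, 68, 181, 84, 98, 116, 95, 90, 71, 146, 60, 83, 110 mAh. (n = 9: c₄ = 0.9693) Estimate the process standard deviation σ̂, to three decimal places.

s̄ = (92 + 108 + 63 + 68 + 181 + 84 + 98 + 116 + 95 + 90 + 71 + 146 + 60 + 83 + 110) / 15 = 97.6667
σ̂ = s̄ / c₄ = 97.6667 / 0.9693 = 100.7600

100.760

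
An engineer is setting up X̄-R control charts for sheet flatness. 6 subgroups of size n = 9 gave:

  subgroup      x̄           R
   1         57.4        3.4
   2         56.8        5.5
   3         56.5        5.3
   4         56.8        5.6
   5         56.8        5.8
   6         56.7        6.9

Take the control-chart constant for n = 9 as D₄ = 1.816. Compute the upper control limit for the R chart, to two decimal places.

R̄ = (3.4 + 5.5 + 5.3 + 5.6 + 5.8 + 6.9) / 6 = 32.5000 / 6 = 5.4167
UCL_R = D₄·R̄ = 1.816 × 5.4167 = 9.8367

9.84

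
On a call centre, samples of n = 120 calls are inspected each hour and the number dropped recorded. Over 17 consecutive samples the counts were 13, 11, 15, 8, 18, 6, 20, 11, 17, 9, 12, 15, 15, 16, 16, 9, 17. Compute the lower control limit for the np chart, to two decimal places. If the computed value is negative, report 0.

3.06

p̄ = Σdᵢ / (k·n) = 228 / (17 × 120) = 0.11176
LCL = np̄ − 3·√(np̄(1−p̄)) = 13.4118 − 3 × 3.4515 = 3.0573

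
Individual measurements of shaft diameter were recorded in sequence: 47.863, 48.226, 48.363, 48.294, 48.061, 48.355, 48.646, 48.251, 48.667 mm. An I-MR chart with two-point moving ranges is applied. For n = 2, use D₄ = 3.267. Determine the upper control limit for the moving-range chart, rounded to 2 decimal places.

Moving ranges: 0.363, 0.137, 0.069, 0.233, 0.294, 0.291, 0.395, 0.416; M̄R̄ = 2.1980 / 8 = 0.2747
UCL_MR = D₄·M̄R̄ = 3.267 × 0.2747 = 0.8976

0.90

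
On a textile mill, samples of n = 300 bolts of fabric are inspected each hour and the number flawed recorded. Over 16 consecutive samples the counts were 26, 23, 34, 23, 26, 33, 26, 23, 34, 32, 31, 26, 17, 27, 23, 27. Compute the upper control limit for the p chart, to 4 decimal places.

0.1393

p̄ = Σdᵢ / (k·n) = 431 / (16 × 300) = 0.08979
UCL = p̄ + 3·√(p̄(1−p̄)/n) = 0.08979 + 3 × √(0.08979×0.91021/300) = 0.08979 + 3 × 0.01651 = 0.13931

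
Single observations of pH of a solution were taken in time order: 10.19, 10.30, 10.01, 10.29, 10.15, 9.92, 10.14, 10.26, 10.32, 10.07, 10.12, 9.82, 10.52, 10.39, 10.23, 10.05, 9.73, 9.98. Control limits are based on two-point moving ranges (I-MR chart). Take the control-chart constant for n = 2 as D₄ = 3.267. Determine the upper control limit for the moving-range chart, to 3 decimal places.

0.728

Moving ranges: 0.11, 0.29, 0.28, 0.14, 0.23, 0.22, 0.12, 0.06, 0.25, 0.05, 0.30, 0.70, 0.13, 0.16, 0.18, 0.32, 0.25; M̄R̄ = 3.7900 / 17 = 0.2229
UCL_MR = D₄·M̄R̄ = 3.267 × 0.2229 = 0.7283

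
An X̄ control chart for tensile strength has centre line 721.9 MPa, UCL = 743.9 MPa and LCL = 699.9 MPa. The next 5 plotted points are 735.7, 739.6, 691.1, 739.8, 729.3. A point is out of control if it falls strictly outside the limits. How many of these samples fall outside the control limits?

1

Compare each point to [699.9, 743.9]: sample 3 = 691.1 < LCL.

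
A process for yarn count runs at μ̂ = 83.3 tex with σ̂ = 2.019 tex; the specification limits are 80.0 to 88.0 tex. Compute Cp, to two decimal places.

Cp = (USL − LSL) / (6σ̂) = (88.0 − 80.0) / (6 × 2.019) = 8.0000 / 12.1140 = 0.6604

0.66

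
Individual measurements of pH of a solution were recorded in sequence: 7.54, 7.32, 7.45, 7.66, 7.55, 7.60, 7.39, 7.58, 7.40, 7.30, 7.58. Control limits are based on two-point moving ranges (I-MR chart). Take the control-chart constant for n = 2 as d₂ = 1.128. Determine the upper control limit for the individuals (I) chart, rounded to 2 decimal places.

X̄ = (7.54 + 7.32 + 7.45 + 7.66 + 7.55 + 7.60 + 7.39 + 7.58 + 7.40 + 7.30 + 7.58) / 11 = 7.4882
Moving ranges: 0.22, 0.13, 0.21, 0.11, 0.05, 0.21, 0.19, 0.18, 0.10, 0.28; M̄R̄ = 1.6800 / 10 = 0.1680
UCL = X̄ + 3·M̄R̄/d₂ = 7.4882 + 3 × 0.1680 / 1.128 = 7.9350

7.93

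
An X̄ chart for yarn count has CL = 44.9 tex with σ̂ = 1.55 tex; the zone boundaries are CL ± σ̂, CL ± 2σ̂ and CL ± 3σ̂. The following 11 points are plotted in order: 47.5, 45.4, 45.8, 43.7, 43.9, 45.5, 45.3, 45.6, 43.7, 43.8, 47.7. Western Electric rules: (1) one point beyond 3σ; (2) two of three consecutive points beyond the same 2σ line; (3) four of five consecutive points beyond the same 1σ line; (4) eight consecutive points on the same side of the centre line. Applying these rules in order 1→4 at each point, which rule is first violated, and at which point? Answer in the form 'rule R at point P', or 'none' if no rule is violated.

none

Zone of each point (C = within 1σ̂, B = 1σ̂–2σ̂, A = 2σ̂–3σ̂, * = beyond 3σ̂; sign = side of CL): 1:+B, 2:+C, 3:+C, 4:-C, 5:-C, 6:+C, 7:+C, 8:+C, 9:-C, 10:-C, 11:+B
No rule fires across all 11 points.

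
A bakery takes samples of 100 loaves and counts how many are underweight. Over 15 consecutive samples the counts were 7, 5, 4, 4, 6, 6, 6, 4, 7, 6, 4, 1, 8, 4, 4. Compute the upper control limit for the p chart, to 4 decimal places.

p̄ = Σdᵢ / (k·n) = 76 / (15 × 100) = 0.05067
UCL = p̄ + 3·√(p̄(1−p̄)/n) = 0.05067 + 3 × √(0.05067×0.94933/100) = 0.05067 + 3 × 0.02193 = 0.11646

0.1165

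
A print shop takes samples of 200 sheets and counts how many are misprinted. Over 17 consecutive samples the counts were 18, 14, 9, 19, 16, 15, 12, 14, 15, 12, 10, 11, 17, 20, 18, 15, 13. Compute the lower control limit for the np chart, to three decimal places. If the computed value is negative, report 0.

3.556

p̄ = Σdᵢ / (k·n) = 248 / (17 × 200) = 0.07294
LCL = np̄ − 3·√(np̄(1−p̄)) = 14.5882 − 3 × 3.6775 = 3.5557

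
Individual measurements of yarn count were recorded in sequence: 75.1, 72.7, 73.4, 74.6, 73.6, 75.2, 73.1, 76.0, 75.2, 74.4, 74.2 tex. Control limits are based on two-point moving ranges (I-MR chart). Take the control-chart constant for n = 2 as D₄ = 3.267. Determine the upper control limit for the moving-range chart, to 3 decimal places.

Moving ranges: 2.4, 0.7, 1.2, 1.0, 1.6, 2.1, 2.9, 0.8, 0.8, 0.2; M̄R̄ = 13.7000 / 10 = 1.3700
UCL_MR = D₄·M̄R̄ = 3.267 × 1.3700 = 4.4758

4.476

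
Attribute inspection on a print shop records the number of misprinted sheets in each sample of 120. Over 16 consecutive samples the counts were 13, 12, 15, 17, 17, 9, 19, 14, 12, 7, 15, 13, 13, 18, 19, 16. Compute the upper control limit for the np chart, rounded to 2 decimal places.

24.96

p̄ = Σdᵢ / (k·n) = 229 / (16 × 120) = 0.11927
UCL = np̄ + 3·√(np̄(1−p̄)) = 14.3125 + 3 × √(14.3125×0.88073) = 14.3125 + 3 × 3.5504 = 24.9637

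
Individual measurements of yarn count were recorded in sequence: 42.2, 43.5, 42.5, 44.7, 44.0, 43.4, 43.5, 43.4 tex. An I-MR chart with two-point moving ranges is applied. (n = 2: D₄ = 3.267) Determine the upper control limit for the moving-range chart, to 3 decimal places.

Moving ranges: 1.3, 1.0, 2.2, 0.7, 0.6, 0.1, 0.1; M̄R̄ = 6.0000 / 7 = 0.8571
UCL_MR = D₄·M̄R̄ = 3.267 × 0.8571 = 2.8003

2.800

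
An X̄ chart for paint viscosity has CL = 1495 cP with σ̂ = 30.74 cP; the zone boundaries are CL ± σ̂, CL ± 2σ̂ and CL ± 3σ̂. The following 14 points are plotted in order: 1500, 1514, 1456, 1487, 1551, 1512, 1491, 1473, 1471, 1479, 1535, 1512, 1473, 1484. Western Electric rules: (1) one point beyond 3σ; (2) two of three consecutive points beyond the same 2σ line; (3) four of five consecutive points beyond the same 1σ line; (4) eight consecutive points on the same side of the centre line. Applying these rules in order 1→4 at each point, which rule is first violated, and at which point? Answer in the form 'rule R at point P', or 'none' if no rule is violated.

none

Zone of each point (C = within 1σ̂, B = 1σ̂–2σ̂, A = 2σ̂–3σ̂, * = beyond 3σ̂; sign = side of CL): 1:+C, 2:+C, 3:-B, 4:-C, 5:+B, 6:+C, 7:-C, 8:-C, 9:-C, 10:-C, 11:+B, 12:+C, 13:-C, 14:-C
No rule fires across all 14 points.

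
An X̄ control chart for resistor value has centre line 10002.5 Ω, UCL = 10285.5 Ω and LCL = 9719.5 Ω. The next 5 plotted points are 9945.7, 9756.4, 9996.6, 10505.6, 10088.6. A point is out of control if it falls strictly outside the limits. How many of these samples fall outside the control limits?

Compare each point to [9719.5, 10285.5]: sample 4 = 10505.6 > UCL.

1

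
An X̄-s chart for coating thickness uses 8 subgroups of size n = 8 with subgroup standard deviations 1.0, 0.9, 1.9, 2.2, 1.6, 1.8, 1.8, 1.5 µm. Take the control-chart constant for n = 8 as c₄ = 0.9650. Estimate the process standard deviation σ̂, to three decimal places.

1.645

s̄ = (1.0 + 0.9 + 1.9 + 2.2 + 1.6 + 1.8 + 1.8 + 1.5) / 8 = 1.5875
σ̂ = s̄ / c₄ = 1.5875 / 0.9650 = 1.6451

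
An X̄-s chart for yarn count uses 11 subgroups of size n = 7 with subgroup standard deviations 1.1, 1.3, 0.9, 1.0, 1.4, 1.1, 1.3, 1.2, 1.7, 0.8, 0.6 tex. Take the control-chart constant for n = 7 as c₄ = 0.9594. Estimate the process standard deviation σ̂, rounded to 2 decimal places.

1.17

s̄ = (1.1 + 1.3 + 0.9 + 1.0 + 1.4 + 1.1 + 1.3 + 1.2 + 1.7 + 0.8 + 0.6) / 11 = 1.1273
σ̂ = s̄ / c₄ = 1.1273 / 0.9594 = 1.1750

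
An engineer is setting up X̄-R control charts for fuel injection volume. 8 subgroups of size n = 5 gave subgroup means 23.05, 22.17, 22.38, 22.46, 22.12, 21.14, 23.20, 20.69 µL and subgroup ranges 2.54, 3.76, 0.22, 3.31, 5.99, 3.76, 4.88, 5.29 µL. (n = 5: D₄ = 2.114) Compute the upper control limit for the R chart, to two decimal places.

7.86

R̄ = (2.54 + 3.76 + 0.22 + 3.31 + 5.99 + 3.76 + 4.88 + 5.29) / 8 = 29.7500 / 8 = 3.7188
UCL_R = D₄·R̄ = 2.114 × 3.7188 = 7.8614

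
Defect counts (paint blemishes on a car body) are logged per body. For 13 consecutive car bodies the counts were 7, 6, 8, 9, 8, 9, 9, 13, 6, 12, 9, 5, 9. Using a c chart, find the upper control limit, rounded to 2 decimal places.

17.19

c̄ = (7 + 6 + 8 + 9 + 8 + 9 + 9 + 13 + 6 + 12 + 9 + 5 + 9) / 13 = 110 / 13 = 8.4615
UCL = c̄ + 3√c̄ = 8.4615 + 3 × √8.4615 = 8.4615 + 3 × 2.9089 = 17.1882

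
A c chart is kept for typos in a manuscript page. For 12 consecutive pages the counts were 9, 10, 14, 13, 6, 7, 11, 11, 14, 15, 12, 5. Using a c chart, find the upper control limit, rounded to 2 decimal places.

c̄ = (9 + 10 + 14 + 13 + 6 + 7 + 11 + 11 + 14 + 15 + 12 + 5) / 12 = 127 / 12 = 10.5833
UCL = c̄ + 3√c̄ = 10.5833 + 3 × √10.5833 = 10.5833 + 3 × 3.2532 = 20.3429

20.34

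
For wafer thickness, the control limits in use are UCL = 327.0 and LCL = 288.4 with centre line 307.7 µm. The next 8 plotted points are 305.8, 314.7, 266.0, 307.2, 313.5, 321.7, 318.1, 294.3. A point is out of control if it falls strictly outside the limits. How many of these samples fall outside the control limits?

1

Compare each point to [288.4, 327.0]: sample 3 = 266.0 < LCL.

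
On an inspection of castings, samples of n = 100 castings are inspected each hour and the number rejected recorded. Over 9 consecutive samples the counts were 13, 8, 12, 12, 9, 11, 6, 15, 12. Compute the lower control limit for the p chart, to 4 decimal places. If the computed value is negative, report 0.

0.0154

p̄ = Σdᵢ / (k·n) = 98 / (9 × 100) = 0.10889
LCL = p̄ − 3·√(p̄(1−p̄)/n) = 0.10889 − 3 × 0.03115 = 0.01544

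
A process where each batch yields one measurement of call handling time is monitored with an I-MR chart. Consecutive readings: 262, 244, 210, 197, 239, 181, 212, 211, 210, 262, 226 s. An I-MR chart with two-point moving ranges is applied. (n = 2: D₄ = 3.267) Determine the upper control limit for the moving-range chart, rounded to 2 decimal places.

93.44

Moving ranges: 18, 34, 13, 42, 58, 31, 1, 1, 52, 36; M̄R̄ = 286.0000 / 10 = 28.6000
UCL_MR = D₄·M̄R̄ = 3.267 × 28.6000 = 93.4362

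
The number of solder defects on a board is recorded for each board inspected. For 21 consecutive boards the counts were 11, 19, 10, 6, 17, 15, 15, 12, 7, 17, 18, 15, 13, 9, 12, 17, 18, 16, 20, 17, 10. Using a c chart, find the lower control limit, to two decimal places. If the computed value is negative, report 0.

2.78

c̄ = (11 + 19 + 10 + 6 + 17 + 15 + 15 + 12 + 7 + 17 + 18 + 15 + 13 + 9 + 12 + 17 + 18 + 16 + 20 + 17 + 10) / 21 = 294 / 21 = 14.0000
LCL = c̄ − 3√c̄ = 14.0000 − 3 × 3.7417 = 2.7750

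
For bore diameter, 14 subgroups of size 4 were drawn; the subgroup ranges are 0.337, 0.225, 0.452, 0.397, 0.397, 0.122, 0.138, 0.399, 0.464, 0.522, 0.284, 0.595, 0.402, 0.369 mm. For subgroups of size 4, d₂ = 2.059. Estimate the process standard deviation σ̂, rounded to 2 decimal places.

0.18

R̄ = (0.337 + 0.225 + 0.452 + 0.397 + 0.397 + 0.122 + 0.138 + 0.399 + 0.464 + 0.522 + 0.284 + 0.595 + 0.402 + 0.369) / 14 = 0.3645
σ̂ = R̄ / d₂ = 0.3645 / 2.059 = 0.1770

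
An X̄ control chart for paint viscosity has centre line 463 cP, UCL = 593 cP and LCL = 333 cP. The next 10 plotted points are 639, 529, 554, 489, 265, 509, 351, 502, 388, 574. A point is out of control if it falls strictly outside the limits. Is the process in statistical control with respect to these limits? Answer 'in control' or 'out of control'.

Compare each point to [333, 593]: sample 1 = 639 > UCL; sample 5 = 265 < LCL.

out of control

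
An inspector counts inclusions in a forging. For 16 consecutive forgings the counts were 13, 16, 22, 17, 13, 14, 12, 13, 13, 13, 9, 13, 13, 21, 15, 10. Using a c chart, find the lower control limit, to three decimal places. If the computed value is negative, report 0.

c̄ = (13 + 16 + 22 + 17 + 13 + 14 + 12 + 13 + 13 + 13 + 9 + 13 + 13 + 21 + 15 + 10) / 16 = 227 / 16 = 14.1875
LCL = c̄ − 3√c̄ = 14.1875 − 3 × 3.7666 = 2.8876

2.888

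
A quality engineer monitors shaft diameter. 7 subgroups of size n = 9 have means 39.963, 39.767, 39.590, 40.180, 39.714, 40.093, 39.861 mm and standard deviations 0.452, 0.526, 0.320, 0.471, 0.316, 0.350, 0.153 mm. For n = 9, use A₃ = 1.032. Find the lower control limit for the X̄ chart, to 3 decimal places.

X̄̄ = (39.963 + 39.767 + 39.590 + 40.180 + 39.714 + 40.093 + 39.861) / 7 = 39.8811
s̄ = (0.452 + 0.526 + 0.320 + 0.471 + 0.316 + 0.350 + 0.153) / 7 = 0.3697
LCL = X̄̄ − A₃·s̄ = 39.8811 − 1.032 × 0.3697 = 39.4996

39.500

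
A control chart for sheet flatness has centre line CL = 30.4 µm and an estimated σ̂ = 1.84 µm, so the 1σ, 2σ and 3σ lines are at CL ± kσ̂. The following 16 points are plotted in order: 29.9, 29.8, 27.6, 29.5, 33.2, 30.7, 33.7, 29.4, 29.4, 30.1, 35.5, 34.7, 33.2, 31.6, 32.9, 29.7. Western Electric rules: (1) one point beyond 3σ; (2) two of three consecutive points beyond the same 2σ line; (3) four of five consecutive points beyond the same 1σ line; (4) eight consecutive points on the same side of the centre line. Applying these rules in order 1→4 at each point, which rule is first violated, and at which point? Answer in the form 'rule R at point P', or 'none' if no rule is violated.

rule 2 at point 12

Zone of each point (C = within 1σ̂, B = 1σ̂–2σ̂, A = 2σ̂–3σ̂, * = beyond 3σ̂; sign = side of CL): 1:-C, 2:-C, 3:-B, 4:-C, 5:+B, 6:+C, 7:+B, 8:-C, 9:-C, 10:-C, 11:+A, 12:+A, 13:+B, 14:+C, 15:+B, 16:-C
Rule 2 (two of three consecutive points beyond the same 2σ limit) is satisfied at point 12.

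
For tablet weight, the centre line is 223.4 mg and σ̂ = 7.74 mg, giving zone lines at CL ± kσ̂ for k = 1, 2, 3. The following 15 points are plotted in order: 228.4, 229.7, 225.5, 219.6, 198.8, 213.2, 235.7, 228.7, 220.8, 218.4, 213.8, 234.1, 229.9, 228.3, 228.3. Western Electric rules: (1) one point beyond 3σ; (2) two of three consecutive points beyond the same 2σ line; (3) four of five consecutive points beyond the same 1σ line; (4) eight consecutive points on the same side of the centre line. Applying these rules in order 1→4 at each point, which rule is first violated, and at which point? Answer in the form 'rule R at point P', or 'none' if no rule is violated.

rule 1 at point 5

Zone of each point (C = within 1σ̂, B = 1σ̂–2σ̂, A = 2σ̂–3σ̂, * = beyond 3σ̂; sign = side of CL): 1:+C, 2:+C, 3:+C, 4:-C, 5:-*, 6:-B, 7:+B, 8:+C, 9:-C, 10:-C, 11:-B, 12:+B, 13:+C, 14:+C, 15:+C
Rule 1 (one point beyond the 3σ limits) is satisfied at point 5.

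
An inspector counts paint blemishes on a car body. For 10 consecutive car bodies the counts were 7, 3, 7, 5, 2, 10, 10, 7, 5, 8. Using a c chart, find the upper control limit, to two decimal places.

c̄ = (7 + 3 + 7 + 5 + 2 + 10 + 10 + 7 + 5 + 8) / 10 = 64 / 10 = 6.4000
UCL = c̄ + 3√c̄ = 6.4000 + 3 × √6.4000 = 6.4000 + 3 × 2.5298 = 13.9895

13.99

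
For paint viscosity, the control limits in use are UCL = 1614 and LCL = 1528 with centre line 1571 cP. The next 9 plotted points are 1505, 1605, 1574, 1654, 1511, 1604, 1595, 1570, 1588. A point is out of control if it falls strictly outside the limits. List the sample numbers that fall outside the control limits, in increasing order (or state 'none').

Compare each point to [1528, 1614]: sample 1 = 1505 < LCL; sample 4 = 1654 > UCL; sample 5 = 1511 < LCL.

1, 4, 5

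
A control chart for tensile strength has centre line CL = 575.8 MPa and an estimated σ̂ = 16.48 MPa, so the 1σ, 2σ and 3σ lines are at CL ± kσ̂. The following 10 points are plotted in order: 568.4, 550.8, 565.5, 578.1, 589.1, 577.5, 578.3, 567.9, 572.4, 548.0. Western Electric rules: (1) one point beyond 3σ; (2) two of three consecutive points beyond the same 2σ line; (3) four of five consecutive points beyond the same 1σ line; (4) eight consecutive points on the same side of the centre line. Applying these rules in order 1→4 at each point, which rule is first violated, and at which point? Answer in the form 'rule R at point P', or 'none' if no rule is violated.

Zone of each point (C = within 1σ̂, B = 1σ̂–2σ̂, A = 2σ̂–3σ̂, * = beyond 3σ̂; sign = side of CL): 1:-C, 2:-B, 3:-C, 4:+C, 5:+C, 6:+C, 7:+C, 8:-C, 9:-C, 10:-B
No rule fires across all 10 points.

none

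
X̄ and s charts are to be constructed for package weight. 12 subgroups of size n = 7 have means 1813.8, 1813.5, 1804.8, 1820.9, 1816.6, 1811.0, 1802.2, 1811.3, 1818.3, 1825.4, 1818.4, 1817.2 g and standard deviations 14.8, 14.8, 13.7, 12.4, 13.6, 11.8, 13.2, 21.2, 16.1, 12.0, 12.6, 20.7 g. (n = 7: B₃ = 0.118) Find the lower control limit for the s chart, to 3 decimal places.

1.740

s̄ = (14.8 + 14.8 + 13.7 + 12.4 + 13.6 + 11.8 + 13.2 + 21.2 + 16.1 + 12.0 + 12.6 + 20.7) / 12 = 14.7417
LCL_s = B₃·s̄ = 0.118 × 14.7417 = 1.7395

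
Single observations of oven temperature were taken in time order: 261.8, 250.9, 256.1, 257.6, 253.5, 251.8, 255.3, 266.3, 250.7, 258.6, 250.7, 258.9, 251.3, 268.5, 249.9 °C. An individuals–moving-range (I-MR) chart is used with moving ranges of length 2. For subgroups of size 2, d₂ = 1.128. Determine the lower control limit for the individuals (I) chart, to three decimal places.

233.159

X̄ = (261.8 + 250.9 + 256.1 + 257.6 + 253.5 + 251.8 + 255.3 + 266.3 + 250.7 + 258.6 + 250.7 + 258.9 + 251.3 + 268.5 + 249.9) / 15 = 256.1267
Moving ranges: 10.9, 5.2, 1.5, 4.1, 1.7, 3.5, 11.0, 15.6, 7.9, 7.9, 8.2, 7.6, 17.2, 18.6; M̄R̄ = 120.9000 / 14 = 8.6357
LCL = X̄ − 3·M̄R̄/d₂ = 256.1267 − 3 × 8.6357 / 1.128 = 233.1593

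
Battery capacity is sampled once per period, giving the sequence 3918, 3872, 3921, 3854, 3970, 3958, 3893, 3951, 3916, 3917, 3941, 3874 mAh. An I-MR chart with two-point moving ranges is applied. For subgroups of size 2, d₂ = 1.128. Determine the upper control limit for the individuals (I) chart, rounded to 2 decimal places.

4045.98

X̄ = (3918 + 3872 + 3921 + 3854 + 3970 + 3958 + 3893 + 3951 + 3916 + 3917 + 3941 + 3874) / 12 = 3915.4167
Moving ranges: 46, 49, 67, 116, 12, 65, 58, 35, 1, 24, 67; M̄R̄ = 540.0000 / 11 = 49.0909
UCL = X̄ + 3·M̄R̄/d₂ = 3915.4167 + 3 × 49.0909 / 1.128 = 4045.9776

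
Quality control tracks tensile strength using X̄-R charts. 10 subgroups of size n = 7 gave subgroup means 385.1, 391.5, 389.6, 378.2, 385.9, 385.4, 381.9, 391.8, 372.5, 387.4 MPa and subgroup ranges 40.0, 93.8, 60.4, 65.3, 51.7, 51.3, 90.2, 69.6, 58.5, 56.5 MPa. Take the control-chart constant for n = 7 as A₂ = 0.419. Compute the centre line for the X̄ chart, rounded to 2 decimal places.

X̄̄ = (385.1 + 391.5 + 389.6 + 378.2 + 385.9 + 385.4 + 381.9 + 391.8 + 372.5 + 387.4) / 10 = 3849.3000 / 10 = 384.9300
CL = X̄̄ = 384.9300

384.93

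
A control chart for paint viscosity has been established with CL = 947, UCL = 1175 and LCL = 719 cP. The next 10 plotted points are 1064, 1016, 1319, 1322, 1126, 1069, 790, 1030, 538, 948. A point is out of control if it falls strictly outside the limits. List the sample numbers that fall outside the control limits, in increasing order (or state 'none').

Compare each point to [719, 1175]: sample 3 = 1319 > UCL; sample 4 = 1322 > UCL; sample 9 = 538 < LCL.

3, 4, 9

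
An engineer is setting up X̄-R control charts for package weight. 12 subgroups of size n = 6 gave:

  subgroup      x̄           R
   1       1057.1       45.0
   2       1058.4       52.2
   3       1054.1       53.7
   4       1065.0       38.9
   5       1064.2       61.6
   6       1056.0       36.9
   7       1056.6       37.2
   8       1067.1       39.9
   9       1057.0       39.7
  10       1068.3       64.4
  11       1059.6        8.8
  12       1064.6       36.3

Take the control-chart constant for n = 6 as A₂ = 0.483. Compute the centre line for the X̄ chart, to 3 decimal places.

1060.667

X̄̄ = (1057.1 + 1058.4 + 1054.1 + 1065.0 + 1064.2 + 1056.0 + 1056.6 + 1067.1 + 1057.0 + 1068.3 + 1059.6 + 1064.6) / 12 = 12728.0000 / 12 = 1060.6667
CL = X̄̄ = 1060.6667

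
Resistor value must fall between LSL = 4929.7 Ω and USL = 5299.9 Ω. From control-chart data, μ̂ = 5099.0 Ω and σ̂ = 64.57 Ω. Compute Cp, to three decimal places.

Cp = (USL − LSL) / (6σ̂) = (5299.9 − 4929.7) / (6 × 64.57) = 370.2000 / 387.4200 = 0.9556

0.956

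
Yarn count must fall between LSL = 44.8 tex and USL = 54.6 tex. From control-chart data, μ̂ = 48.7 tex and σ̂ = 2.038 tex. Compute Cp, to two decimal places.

0.80

Cp = (USL − LSL) / (6σ̂) = (54.6 − 44.8) / (6 × 2.038) = 9.8000 / 12.2280 = 0.8014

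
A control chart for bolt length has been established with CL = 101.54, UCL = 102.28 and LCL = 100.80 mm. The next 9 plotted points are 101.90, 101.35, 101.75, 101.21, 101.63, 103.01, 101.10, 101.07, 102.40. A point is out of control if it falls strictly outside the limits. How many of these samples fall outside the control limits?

Compare each point to [100.80, 102.28]: sample 6 = 103.01 > UCL; sample 9 = 102.40 > UCL.

2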